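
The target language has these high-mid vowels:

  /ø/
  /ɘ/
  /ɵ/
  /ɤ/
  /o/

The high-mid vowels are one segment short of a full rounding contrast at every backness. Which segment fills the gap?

Unrounded: /ɘ/ (central), /ɤ/ (back).
Rounded: /ø/ (front), /ɵ/ (central), /o/ (back).
The front row has no unrounded member, so the gap is the front unrounded vowel /e/.

/e/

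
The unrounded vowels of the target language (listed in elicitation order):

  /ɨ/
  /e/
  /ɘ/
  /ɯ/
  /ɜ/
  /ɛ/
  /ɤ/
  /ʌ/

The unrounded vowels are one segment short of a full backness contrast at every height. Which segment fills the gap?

/i/

height            front     central   back    
high              —         ɨ         ɯ       
high-mid          e         ɘ         ɤ       
low-mid           ɛ         ɜ         ʌ       
The high row has no front member, so the gap is the high front unrounded vowel /i/.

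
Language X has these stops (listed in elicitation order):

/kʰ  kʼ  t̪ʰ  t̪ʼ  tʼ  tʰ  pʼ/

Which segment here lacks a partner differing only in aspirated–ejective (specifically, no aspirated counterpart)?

Dental: /t̪ʰ/ ~ /t̪ʼ/
Alveolar: /tʰ/ ~ /tʼ/
Velar: /kʰ/ ~ /kʼ/
Bilabial: only /pʼ/ (ejective); no aspirated partner.
So /pʼ/ is the unpaired segment.

/pʼ/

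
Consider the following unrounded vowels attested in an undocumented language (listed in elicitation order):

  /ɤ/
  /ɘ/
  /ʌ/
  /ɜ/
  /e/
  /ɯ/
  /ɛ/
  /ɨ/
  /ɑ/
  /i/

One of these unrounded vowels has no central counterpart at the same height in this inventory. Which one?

High: /i/ ~ /ɨ/ ~ /ɯ/
High-mid: /e/ ~ /ɘ/ ~ /ɤ/
Low-mid: /ɛ/ ~ /ɜ/ ~ /ʌ/
Low: only /ɑ/ (back); no central partner.
So /ɑ/ is the unpaired segment.

/ɑ/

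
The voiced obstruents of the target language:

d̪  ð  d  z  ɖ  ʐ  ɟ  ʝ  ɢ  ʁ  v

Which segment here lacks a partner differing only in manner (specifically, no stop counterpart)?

Dental: /d̪/ ~ /ð/
Alveolar: /d/ ~ /z/
Retroflex: /ɖ/ ~ /ʐ/
Palatal: /ɟ/ ~ /ʝ/
Uvular: /ɢ/ ~ /ʁ/
Labiodental: only /v/ (fricative); no stop partner.
So /v/ is the unpaired segment.

/v/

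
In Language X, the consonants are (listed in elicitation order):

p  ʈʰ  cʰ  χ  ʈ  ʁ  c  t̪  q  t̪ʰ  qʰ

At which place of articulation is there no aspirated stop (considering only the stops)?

bilabial: plain /p/, aspirated —.
dental: plain /t̪/, aspirated /t̪ʰ/.
retroflex: plain /ʈ/, aspirated /ʈʰ/.
palatal: plain /c/, aspirated /cʰ/.
uvular: plain /q/, aspirated /qʰ/.
Every place of articulation has an aspirated member except bilabial, where /pʰ/ would be expected.

bilabial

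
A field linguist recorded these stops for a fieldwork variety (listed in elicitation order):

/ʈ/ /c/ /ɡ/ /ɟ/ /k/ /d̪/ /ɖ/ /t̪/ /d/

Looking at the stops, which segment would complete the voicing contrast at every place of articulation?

/t/

dental: voiceless /t̪/, voiced /d̪/.
alveolar: voiceless —, voiced /d/.
retroflex: voiceless /ʈ/, voiced /ɖ/.
palatal: voiceless /c/, voiced /ɟ/.
velar: voiceless /k/, voiced /ɡ/.
The alveolar row has no voiceless member, so the gap is the voiceless alveolar stop /t/.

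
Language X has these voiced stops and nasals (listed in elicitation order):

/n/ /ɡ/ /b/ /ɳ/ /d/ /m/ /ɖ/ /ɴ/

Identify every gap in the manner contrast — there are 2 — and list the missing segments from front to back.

/ŋ/, /ɢ/

Oral stop: /b/ (bilabial), /d/ (alveolar), /ɖ/ (retroflex), /ɡ/ (velar).
Nasal: /m/ (bilabial), /n/ (alveolar), /ɳ/ (retroflex), /ɴ/ (uvular).
Gaps, from front to back: velar lacks nasal (/ŋ/); uvular lacks oral stop (/ɢ/).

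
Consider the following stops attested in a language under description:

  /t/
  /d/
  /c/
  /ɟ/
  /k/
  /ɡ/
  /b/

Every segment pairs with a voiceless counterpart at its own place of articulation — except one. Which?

/b/

Alveolar: /t/ ~ /d/
Palatal: /c/ ~ /ɟ/
Velar: /k/ ~ /ɡ/
Bilabial: only /b/ (voiced); no voiceless partner.
So /b/ is the unpaired segment.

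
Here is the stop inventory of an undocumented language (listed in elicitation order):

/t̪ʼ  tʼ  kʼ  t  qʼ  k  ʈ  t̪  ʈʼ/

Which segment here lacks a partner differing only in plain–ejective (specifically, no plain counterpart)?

/qʼ/

Dental: /t̪/ ~ /t̪ʼ/
Alveolar: /t/ ~ /tʼ/
Retroflex: /ʈ/ ~ /ʈʼ/
Velar: /k/ ~ /kʼ/
Uvular: only /qʼ/ (ejective); no plain partner.
So /qʼ/ is the unpaired segment.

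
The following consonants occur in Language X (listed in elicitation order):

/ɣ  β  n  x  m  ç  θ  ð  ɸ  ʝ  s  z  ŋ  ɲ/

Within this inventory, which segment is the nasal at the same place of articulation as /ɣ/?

/ɣ/ is a voiced velar fricative.
The nasal at the same place is a velar nasal — in this inventory, /ŋ/.

/ŋ/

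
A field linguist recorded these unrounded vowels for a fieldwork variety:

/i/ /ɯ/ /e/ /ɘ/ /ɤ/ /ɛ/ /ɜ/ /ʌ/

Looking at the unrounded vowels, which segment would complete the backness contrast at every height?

/ɨ/

height            front     central   back    
high              i         —         ɯ       
high-mid          e         ɘ         ɤ       
low-mid           ɛ         ɜ         ʌ       
The high row has no central member, so the gap is the high central unrounded vowel /ɨ/.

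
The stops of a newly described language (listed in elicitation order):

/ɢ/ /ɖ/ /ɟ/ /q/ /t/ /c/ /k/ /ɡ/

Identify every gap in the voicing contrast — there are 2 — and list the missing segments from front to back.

alveolar: voiceless /t/, voiced —.
retroflex: voiceless —, voiced /ɖ/.
palatal: voiceless /c/, voiced /ɟ/.
velar: voiceless /k/, voiced /ɡ/.
uvular: voiceless /q/, voiced /ɢ/.
Gaps, from front to back: alveolar lacks voiced (/d/); retroflex lacks voiceless (/ʈ/).

/d/, /ʈ/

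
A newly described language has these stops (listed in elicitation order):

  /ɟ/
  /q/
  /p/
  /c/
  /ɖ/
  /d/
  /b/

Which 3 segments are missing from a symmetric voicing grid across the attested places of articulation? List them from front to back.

bilabial: voiceless /p/, voiced /b/.
alveolar: voiceless —, voiced /d/.
retroflex: voiceless —, voiced /ɖ/.
palatal: voiceless /c/, voiced /ɟ/.
uvular: voiceless /q/, voiced —.
Gaps, from front to back: alveolar lacks voiceless (/t/); retroflex lacks voiceless (/ʈ/); uvular lacks voiced (/ɢ/).

/t/, /ʈ/, /ɢ/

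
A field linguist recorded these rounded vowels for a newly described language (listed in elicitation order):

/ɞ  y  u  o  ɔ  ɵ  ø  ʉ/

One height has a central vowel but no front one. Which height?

high: front /y/, central /ʉ/, back /u/.
high-mid: front /ø/, central /ɵ/, back /o/.
low-mid: front —, central /ɞ/, back /ɔ/.
Every height has a front member except low-mid, where /œ/ would be expected.

low-mid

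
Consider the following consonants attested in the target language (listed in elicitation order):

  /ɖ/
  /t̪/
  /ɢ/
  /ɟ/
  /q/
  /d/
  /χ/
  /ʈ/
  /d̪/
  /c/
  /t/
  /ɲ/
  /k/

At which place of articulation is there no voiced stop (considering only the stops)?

dental: voiceless /t̪/, voiced /d̪/.
alveolar: voiceless /t/, voiced /d/.
retroflex: voiceless /ʈ/, voiced /ɖ/.
palatal: voiceless /c/, voiced /ɟ/.
velar: voiceless /k/, voiced —.
uvular: voiceless /q/, voiced /ɢ/.
Every place of articulation has a voiced member except velar, where /ɡ/ would be expected.

velar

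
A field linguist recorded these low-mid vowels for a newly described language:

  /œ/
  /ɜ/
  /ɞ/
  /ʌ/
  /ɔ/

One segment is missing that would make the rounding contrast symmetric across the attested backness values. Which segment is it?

backness          unrounded  rounded 
front             —         œ       
central           ɜ         ɞ       
back              ʌ         ɔ       
The front row has no unrounded member, so the gap is the front unrounded vowel /ɛ/.

/ɛ/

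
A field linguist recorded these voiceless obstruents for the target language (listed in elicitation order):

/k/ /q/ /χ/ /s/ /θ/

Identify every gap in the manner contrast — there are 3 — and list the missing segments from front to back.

/t̪/, /t/, /x/

Stop: /k/ (velar), /q/ (uvular).
Fricative: /θ/ (dental), /s/ (alveolar), /χ/ (uvular).
Gaps, from front to back: dental lacks stop (/t̪/); alveolar lacks stop (/t/); velar lacks fricative (/x/).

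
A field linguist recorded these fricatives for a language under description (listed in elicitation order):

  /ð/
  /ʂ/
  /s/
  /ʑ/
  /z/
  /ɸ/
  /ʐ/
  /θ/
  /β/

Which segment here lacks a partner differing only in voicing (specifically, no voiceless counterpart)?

/ʑ/

Bilabial: /ɸ/ ~ /β/
Dental: /θ/ ~ /ð/
Alveolar: /s/ ~ /z/
Retroflex: /ʂ/ ~ /ʐ/
Alveolo-palatal: only /ʑ/ (voiced); no voiceless partner.
So /ʑ/ is the unpaired segment.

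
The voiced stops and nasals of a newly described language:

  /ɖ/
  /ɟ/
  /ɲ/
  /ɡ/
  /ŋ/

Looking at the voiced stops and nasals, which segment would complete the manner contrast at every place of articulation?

retroflex: oral stop /ɖ/, nasal —.
palatal: oral stop /ɟ/, nasal /ɲ/.
velar: oral stop /ɡ/, nasal /ŋ/.
The retroflex row has no nasal member, so the gap is the retroflex nasal /ɳ/.

/ɳ/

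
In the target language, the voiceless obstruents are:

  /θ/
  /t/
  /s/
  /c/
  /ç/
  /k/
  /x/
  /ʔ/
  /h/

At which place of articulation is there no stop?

dental

dental: stop —, fricative /θ/.
alveolar: stop /t/, fricative /s/.
palatal: stop /c/, fricative /ç/.
velar: stop /k/, fricative /x/.
glottal: stop /ʔ/, fricative /h/.
Every place of articulation has a stop member except dental, where /t̪/ would be expected.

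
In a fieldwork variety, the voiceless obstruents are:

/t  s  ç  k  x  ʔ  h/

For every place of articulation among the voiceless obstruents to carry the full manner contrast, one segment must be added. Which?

place of articulation  stop      fricative
alveolar          t         s       
palatal           —         ç       
velar             k         x       
glottal           ʔ         h       
The palatal row has no stop member, so the gap is the palatal stop /c/.

/c/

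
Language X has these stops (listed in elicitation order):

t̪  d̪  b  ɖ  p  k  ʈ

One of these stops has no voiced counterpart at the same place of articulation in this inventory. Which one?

/k/

Bilabial: /p/ ~ /b/
Dental: /t̪/ ~ /d̪/
Retroflex: /ʈ/ ~ /ɖ/
Velar: only /k/ (voiceless); no voiced partner.
So /k/ is the unpaired segment.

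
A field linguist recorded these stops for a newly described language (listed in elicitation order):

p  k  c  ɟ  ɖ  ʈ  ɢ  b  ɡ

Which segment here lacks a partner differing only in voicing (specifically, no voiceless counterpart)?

Bilabial: /p/ ~ /b/
Retroflex: /ʈ/ ~ /ɖ/
Palatal: /c/ ~ /ɟ/
Velar: /k/ ~ /ɡ/
Uvular: only /ɢ/ (voiced); no voiceless partner.
So /ɢ/ is the unpaired segment.

/ɢ/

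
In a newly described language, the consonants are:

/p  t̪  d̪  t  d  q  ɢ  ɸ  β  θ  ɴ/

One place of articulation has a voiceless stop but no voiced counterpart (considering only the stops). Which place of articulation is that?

Voiceless: /p/ (bilabial), /t̪/ (dental), /t/ (alveolar), /q/ (uvular).
Voiced: /d̪/ (dental), /d/ (alveolar), /ɢ/ (uvular).
Every place of articulation has a voiced member except bilabial, where /b/ would be expected.

bilabial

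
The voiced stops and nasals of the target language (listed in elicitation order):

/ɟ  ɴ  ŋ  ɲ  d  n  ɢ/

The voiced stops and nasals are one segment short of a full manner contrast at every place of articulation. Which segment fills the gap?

Oral stop: /d/ (alveolar), /ɟ/ (palatal), /ɢ/ (uvular).
Nasal: /n/ (alveolar), /ɲ/ (palatal), /ŋ/ (velar), /ɴ/ (uvular).
The velar row has no oral stop member, so the gap is the velar oral stop /ɡ/.

/ɡ/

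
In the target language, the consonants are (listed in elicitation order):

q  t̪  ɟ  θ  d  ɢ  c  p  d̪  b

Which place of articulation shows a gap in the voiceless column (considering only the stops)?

alveolar

place of articulation  voiceless  voiced  
bilabial          p         b       
dental            t̪        d̪      
alveolar          —         d       
palatal           c         ɟ       
uvular            q         ɢ       
Every place of articulation has a voiceless member except alveolar, where /t/ would be expected.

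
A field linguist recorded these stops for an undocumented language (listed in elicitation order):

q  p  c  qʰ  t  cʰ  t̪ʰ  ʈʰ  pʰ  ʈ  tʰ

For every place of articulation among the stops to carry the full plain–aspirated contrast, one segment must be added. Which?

/t̪/

place of articulation  plain     aspirated
bilabial          p         pʰ      
dental            —         t̪ʰ     
alveolar          t         tʰ      
retroflex         ʈ         ʈʰ      
palatal           c         cʰ      
uvular            q         qʰ      
The dental row has no plain member, so the gap is the plain dental stop /t̪/.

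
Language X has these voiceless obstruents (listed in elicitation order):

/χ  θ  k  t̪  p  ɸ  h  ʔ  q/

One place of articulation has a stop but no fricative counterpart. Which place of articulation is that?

bilabial: stop /p/, fricative /ɸ/.
dental: stop /t̪/, fricative /θ/.
velar: stop /k/, fricative —.
uvular: stop /q/, fricative /χ/.
glottal: stop /ʔ/, fricative /h/.
Every place of articulation has a fricative member except velar, where /x/ would be expected.

velar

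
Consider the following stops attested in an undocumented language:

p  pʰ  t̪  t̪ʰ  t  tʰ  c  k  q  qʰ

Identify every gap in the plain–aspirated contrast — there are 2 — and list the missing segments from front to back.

/cʰ/, /kʰ/

Plain: /p/ (bilabial), /t̪/ (dental), /t/ (alveolar), /c/ (palatal), /k/ (velar), /q/ (uvular).
Aspirated: /pʰ/ (bilabial), /t̪ʰ/ (dental), /tʰ/ (alveolar), /qʰ/ (uvular).
Gaps, from front to back: palatal lacks aspirated (/cʰ/); velar lacks aspirated (/kʰ/).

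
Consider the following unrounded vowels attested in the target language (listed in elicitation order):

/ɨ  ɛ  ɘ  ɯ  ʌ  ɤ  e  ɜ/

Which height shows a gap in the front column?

high

Front: /e/ (high-mid), /ɛ/ (low-mid).
Central: /ɨ/ (high), /ɘ/ (high-mid), /ɜ/ (low-mid).
Back: /ɯ/ (high), /ɤ/ (high-mid), /ʌ/ (low-mid).
Every height has a front member except high, where /i/ would be expected.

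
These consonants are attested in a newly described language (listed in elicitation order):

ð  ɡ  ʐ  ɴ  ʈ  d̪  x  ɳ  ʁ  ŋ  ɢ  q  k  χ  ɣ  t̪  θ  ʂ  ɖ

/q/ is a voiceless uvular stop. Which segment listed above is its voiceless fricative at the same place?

The voiceless fricative at the same place is a voiceless uvular fricative — in this inventory, /χ/.

/χ/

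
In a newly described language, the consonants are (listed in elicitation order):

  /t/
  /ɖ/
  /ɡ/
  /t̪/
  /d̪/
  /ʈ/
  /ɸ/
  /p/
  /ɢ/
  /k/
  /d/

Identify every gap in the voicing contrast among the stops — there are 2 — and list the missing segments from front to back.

place of articulation  voiceless  voiced  
bilabial          p         —       
dental            t̪        d̪      
alveolar          t         d       
retroflex         ʈ         ɖ       
velar             k         ɡ       
uvular            —         ɢ       
Gaps, from front to back: bilabial lacks voiced (/b/); uvular lacks voiceless (/q/).

/b/, /q/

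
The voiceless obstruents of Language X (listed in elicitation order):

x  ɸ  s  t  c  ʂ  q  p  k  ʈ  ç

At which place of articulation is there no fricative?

bilabial: stop /p/, fricative /ɸ/.
alveolar: stop /t/, fricative /s/.
retroflex: stop /ʈ/, fricative /ʂ/.
palatal: stop /c/, fricative /ç/.
velar: stop /k/, fricative /x/.
uvular: stop /q/, fricative —.
Every place of articulation has a fricative member except uvular, where /χ/ would be expected.

uvular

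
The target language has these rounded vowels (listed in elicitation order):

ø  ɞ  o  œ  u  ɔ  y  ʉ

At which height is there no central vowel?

Front: /y/ (high), /ø/ (high-mid), /œ/ (low-mid).
Central: /ʉ/ (high), /ɞ/ (low-mid).
Back: /u/ (high), /o/ (high-mid), /ɔ/ (low-mid).
Every height has a central member except high-mid, where /ɵ/ would be expected.

high-mid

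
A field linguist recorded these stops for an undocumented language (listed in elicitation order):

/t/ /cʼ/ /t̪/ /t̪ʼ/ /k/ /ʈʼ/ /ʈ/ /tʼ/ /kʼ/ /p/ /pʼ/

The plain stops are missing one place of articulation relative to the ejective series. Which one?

bilabial: plain /p/, ejective /pʼ/.
dental: plain /t̪/, ejective /t̪ʼ/.
alveolar: plain /t/, ejective /tʼ/.
retroflex: plain /ʈ/, ejective /ʈʼ/.
palatal: plain —, ejective /cʼ/.
velar: plain /k/, ejective /kʼ/.
Every place of articulation has a plain member except palatal, where /c/ would be expected.

palatal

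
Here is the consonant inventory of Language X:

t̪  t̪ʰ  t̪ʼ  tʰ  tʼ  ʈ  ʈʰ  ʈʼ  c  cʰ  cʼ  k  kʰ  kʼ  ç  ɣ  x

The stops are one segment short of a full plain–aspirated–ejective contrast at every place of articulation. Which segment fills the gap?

/t/

place of articulation  plain     aspirated  ejective
dental            t̪        t̪ʰ       t̪ʼ     
alveolar          —         tʰ        tʼ      
retroflex         ʈ         ʈʰ        ʈʼ      
palatal           c         cʰ        cʼ      
velar             k         kʰ        kʼ      
The alveolar row has no plain member, so the gap is the plain alveolar stop /t/.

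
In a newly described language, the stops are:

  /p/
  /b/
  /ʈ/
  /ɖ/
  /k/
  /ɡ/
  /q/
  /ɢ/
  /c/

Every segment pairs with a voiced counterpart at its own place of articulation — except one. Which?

Bilabial: /p/ ~ /b/
Retroflex: /ʈ/ ~ /ɖ/
Velar: /k/ ~ /ɡ/
Uvular: /q/ ~ /ɢ/
Palatal: only /c/ (voiceless); no voiced partner.
So /c/ is the unpaired segment.

/c/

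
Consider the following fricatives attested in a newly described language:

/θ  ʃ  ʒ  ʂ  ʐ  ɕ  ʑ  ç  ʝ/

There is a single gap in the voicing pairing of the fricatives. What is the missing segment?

/ð/

place of articulation  voiceless  voiced  
dental            θ         —       
postalveolar      ʃ         ʒ       
retroflex         ʂ         ʐ       
alveolo-palatal   ɕ         ʑ       
palatal           ç         ʝ       
The dental row has no voiced member, so the gap is the voiced dental fricative /ð/.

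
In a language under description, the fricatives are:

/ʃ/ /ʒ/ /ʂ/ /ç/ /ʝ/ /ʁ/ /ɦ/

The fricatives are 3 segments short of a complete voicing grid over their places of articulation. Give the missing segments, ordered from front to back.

postalveolar: voiceless /ʃ/, voiced /ʒ/.
retroflex: voiceless /ʂ/, voiced —.
palatal: voiceless /ç/, voiced /ʝ/.
uvular: voiceless —, voiced /ʁ/.
glottal: voiceless —, voiced /ɦ/.
Gaps, from front to back: retroflex lacks voiced (/ʐ/); uvular lacks voiceless (/χ/); glottal lacks voiceless (/h/).

/ʐ/, /χ/, /h/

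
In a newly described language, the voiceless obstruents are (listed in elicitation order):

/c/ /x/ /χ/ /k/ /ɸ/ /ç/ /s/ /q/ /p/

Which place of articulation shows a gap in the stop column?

alveolar

place of articulation  stop      fricative
bilabial          p         ɸ       
alveolar          —         s       
palatal           c         ç       
velar             k         x       
uvular            q         χ       
Every place of articulation has a stop member except alveolar, where /t/ would be expected.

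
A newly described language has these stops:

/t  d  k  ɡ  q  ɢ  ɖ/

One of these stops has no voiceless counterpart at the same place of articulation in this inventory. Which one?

/ɖ/

Alveolar: /t/ ~ /d/
Velar: /k/ ~ /ɡ/
Uvular: /q/ ~ /ɢ/
Retroflex: only /ɖ/ (voiced); no voiceless partner.
So /ɖ/ is the unpaired segment.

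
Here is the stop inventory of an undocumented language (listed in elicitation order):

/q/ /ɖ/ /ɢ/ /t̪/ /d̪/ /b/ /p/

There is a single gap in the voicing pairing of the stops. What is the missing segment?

bilabial: voiceless /p/, voiced /b/.
dental: voiceless /t̪/, voiced /d̪/.
retroflex: voiceless —, voiced /ɖ/.
uvular: voiceless /q/, voiced /ɢ/.
The retroflex row has no voiceless member, so the gap is the voiceless retroflex stop /ʈ/.

/ʈ/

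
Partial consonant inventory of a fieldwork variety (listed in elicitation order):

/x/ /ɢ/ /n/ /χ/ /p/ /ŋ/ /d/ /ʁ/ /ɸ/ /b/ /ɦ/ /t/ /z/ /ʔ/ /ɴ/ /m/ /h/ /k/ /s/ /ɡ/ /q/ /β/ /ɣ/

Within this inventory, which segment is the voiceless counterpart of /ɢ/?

/q/

/ɢ/ is a voiced uvular stop.
The voiceless counterpart is a voiceless uvular stop — in this inventory, /q/.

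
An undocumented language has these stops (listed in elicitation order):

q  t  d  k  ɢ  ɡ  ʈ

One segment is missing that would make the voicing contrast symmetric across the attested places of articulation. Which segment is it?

Voiceless: /t/ (alveolar), /ʈ/ (retroflex), /k/ (velar), /q/ (uvular).
Voiced: /d/ (alveolar), /ɡ/ (velar), /ɢ/ (uvular).
The retroflex row has no voiced member, so the gap is the voiced retroflex stop /ɖ/.

/ɖ/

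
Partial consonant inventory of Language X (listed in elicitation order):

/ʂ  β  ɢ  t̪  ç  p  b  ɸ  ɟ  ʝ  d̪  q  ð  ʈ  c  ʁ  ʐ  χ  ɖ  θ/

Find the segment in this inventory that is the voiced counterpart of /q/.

/q/ is a voiceless uvular stop.
The voiced counterpart is a voiced uvular stop — in this inventory, /ɢ/.

/ɢ/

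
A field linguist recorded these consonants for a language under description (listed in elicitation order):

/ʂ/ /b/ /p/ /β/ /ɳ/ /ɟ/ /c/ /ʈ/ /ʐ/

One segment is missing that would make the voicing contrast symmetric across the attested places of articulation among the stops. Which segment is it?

/ɖ/

bilabial: voiceless /p/, voiced /b/.
retroflex: voiceless /ʈ/, voiced —.
palatal: voiceless /c/, voiced /ɟ/.
The retroflex row has no voiced member, so the gap is the voiced retroflex stop /ɖ/.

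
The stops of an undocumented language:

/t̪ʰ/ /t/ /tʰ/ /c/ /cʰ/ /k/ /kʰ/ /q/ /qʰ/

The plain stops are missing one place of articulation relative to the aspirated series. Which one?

Plain: /t/ (alveolar), /c/ (palatal), /k/ (velar), /q/ (uvular).
Aspirated: /t̪ʰ/ (dental), /tʰ/ (alveolar), /cʰ/ (palatal), /kʰ/ (velar), /qʰ/ (uvular).
Every place of articulation has a plain member except dental, where /t̪/ would be expected.

dental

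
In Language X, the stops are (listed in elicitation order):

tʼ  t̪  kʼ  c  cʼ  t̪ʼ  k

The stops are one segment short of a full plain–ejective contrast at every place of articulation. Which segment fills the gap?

Plain: /t̪/ (dental), /c/ (palatal), /k/ (velar).
Ejective: /t̪ʼ/ (dental), /tʼ/ (alveolar), /cʼ/ (palatal), /kʼ/ (velar).
The alveolar row has no plain member, so the gap is the plain alveolar stop /t/.

/t/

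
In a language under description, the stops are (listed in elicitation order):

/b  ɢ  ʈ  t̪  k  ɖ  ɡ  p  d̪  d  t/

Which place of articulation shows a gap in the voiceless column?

place of articulation  voiceless  voiced  
bilabial          p         b       
dental            t̪        d̪      
alveolar          t         d       
retroflex         ʈ         ɖ       
velar             k         ɡ       
uvular            —         ɢ       
Every place of articulation has a voiceless member except uvular, where /q/ would be expected.

uvular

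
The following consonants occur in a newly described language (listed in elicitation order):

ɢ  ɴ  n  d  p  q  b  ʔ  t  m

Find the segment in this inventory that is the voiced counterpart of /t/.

/t/ is a voiceless alveolar stop.
The voiced counterpart is a voiced alveolar stop — in this inventory, /d/.

/d/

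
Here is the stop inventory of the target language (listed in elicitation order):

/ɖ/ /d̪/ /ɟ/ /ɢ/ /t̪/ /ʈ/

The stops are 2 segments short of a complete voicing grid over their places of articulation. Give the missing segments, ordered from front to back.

/c/, /q/

dental: voiceless /t̪/, voiced /d̪/.
retroflex: voiceless /ʈ/, voiced /ɖ/.
palatal: voiceless —, voiced /ɟ/.
uvular: voiceless —, voiced /ɢ/.
Gaps, from front to back: palatal lacks voiceless (/c/); uvular lacks voiceless (/q/).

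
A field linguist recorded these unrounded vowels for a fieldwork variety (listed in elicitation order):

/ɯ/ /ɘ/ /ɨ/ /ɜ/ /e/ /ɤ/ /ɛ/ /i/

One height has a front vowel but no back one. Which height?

low-mid

Front: /i/ (high), /e/ (high-mid), /ɛ/ (low-mid).
Central: /ɨ/ (high), /ɘ/ (high-mid), /ɜ/ (low-mid).
Back: /ɯ/ (high), /ɤ/ (high-mid).
Every height has a back member except low-mid, where /ʌ/ would be expected.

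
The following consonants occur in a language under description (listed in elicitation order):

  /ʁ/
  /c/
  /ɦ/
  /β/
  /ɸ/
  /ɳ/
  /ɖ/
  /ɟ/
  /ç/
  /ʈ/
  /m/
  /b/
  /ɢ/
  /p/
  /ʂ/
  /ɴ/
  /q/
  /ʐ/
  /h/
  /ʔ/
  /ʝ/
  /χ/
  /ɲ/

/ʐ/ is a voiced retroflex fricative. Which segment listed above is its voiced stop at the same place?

/ɖ/

The voiced stop at the same place is a voiced retroflex stop — in this inventory, /ɖ/.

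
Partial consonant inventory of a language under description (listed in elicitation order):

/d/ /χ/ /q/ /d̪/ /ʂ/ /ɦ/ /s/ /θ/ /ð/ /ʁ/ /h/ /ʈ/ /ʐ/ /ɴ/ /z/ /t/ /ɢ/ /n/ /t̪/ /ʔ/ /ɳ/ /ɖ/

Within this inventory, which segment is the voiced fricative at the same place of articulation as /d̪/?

/d̪/ is a voiced dental stop.
The voiced fricative at the same place is a voiced dental fricative — in this inventory, /ð/.

/ð/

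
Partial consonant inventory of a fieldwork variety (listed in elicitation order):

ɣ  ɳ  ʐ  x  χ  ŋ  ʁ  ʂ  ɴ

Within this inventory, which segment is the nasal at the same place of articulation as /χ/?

/ɴ/

/χ/ is a voiceless uvular fricative.
The nasal at the same place is an uvular nasal — in this inventory, /ɴ/.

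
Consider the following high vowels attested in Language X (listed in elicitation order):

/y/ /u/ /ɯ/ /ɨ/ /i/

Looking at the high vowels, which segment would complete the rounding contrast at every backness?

backness          unrounded  rounded 
front             i         y       
central           ɨ         —       
back              ɯ         u       
The central row has no rounded member, so the gap is the central rounded vowel /ʉ/.

/ʉ/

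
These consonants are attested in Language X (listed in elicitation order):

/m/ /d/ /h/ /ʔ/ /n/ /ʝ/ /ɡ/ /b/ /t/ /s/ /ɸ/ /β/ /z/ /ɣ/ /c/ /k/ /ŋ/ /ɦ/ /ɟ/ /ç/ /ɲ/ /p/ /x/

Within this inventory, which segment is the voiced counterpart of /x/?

/ɣ/

/x/ is a voiceless velar fricative.
The voiced counterpart is a voiced velar fricative — in this inventory, /ɣ/.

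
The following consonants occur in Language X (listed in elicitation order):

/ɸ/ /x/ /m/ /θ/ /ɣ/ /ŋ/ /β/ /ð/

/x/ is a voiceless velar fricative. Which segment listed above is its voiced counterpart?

/ɣ/

The voiced counterpart is a voiced velar fricative — in this inventory, /ɣ/.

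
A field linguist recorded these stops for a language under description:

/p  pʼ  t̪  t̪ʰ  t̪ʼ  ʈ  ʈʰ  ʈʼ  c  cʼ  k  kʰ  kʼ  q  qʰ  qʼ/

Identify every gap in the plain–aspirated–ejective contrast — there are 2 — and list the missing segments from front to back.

Plain: /p/ (bilabial), /t̪/ (dental), /ʈ/ (retroflex), /c/ (palatal), /k/ (velar), /q/ (uvular).
Aspirated: /t̪ʰ/ (dental), /ʈʰ/ (retroflex), /kʰ/ (velar), /qʰ/ (uvular).
Ejective: /pʼ/ (bilabial), /t̪ʼ/ (dental), /ʈʼ/ (retroflex), /cʼ/ (palatal), /kʼ/ (velar), /qʼ/ (uvular).
Gaps, from front to back: bilabial lacks aspirated (/pʰ/); palatal lacks aspirated (/cʰ/).

/pʰ/, /cʰ/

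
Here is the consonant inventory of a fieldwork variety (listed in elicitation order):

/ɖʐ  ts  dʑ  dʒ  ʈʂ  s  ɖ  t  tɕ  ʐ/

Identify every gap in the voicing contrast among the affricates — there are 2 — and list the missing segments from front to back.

Voiceless: /ts/ (alveolar), /ʈʂ/ (retroflex), /tɕ/ (alveolo-palatal).
Voiced: /dʒ/ (postalveolar), /ɖʐ/ (retroflex), /dʑ/ (alveolo-palatal).
Gaps, from front to back: alveolar lacks voiced (/dz/); postalveolar lacks voiceless (/tʃ/).

/dz/, /tʃ/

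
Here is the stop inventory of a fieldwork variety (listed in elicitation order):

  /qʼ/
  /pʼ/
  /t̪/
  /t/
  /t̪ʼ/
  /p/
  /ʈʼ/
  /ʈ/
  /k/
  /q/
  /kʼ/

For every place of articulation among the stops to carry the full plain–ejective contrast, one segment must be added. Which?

Plain: /p/ (bilabial), /t̪/ (dental), /t/ (alveolar), /ʈ/ (retroflex), /k/ (velar), /q/ (uvular).
Ejective: /pʼ/ (bilabial), /t̪ʼ/ (dental), /ʈʼ/ (retroflex), /kʼ/ (velar), /qʼ/ (uvular).
The alveolar row has no ejective member, so the gap is the ejective alveolar stop /tʼ/.

/tʼ/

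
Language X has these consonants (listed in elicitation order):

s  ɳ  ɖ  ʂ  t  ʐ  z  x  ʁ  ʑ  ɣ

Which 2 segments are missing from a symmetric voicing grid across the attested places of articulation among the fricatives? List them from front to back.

place of articulation  voiceless  voiced  
alveolar          s         z       
retroflex         ʂ         ʐ       
alveolo-palatal   —         ʑ       
velar             x         ɣ       
uvular            —         ʁ       
Gaps, from front to back: alveolo-palatal lacks voiceless (/ɕ/); uvular lacks voiceless (/χ/).

/ɕ/, /χ/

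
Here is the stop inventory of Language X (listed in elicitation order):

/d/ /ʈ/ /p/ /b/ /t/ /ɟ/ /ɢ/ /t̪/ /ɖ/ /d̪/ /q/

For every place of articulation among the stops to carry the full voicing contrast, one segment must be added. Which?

/c/

Voiceless: /p/ (bilabial), /t̪/ (dental), /t/ (alveolar), /ʈ/ (retroflex), /q/ (uvular).
Voiced: /b/ (bilabial), /d̪/ (dental), /d/ (alveolar), /ɖ/ (retroflex), /ɟ/ (palatal), /ɢ/ (uvular).
The palatal row has no voiceless member, so the gap is the voiceless palatal stop /c/.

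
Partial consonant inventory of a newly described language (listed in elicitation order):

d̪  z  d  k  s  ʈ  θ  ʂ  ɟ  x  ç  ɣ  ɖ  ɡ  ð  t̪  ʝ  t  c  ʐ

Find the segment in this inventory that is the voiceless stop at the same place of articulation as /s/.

/s/ is a voiceless alveolar fricative.
The voiceless stop at the same place is a voiceless alveolar stop — in this inventory, /t/.

/t/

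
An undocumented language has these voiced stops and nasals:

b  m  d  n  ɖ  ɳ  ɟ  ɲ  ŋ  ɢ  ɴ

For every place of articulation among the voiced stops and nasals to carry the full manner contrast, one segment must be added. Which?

/ɡ/

Oral stop: /b/ (bilabial), /d/ (alveolar), /ɖ/ (retroflex), /ɟ/ (palatal), /ɢ/ (uvular).
Nasal: /m/ (bilabial), /n/ (alveolar), /ɳ/ (retroflex), /ɲ/ (palatal), /ŋ/ (velar), /ɴ/ (uvular).
The velar row has no oral stop member, so the gap is the velar oral stop /ɡ/.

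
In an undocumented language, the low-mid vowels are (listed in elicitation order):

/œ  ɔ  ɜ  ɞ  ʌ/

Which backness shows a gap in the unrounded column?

Unrounded: /ɜ/ (central), /ʌ/ (back).
Rounded: /œ/ (front), /ɞ/ (central), /ɔ/ (back).
Every backness has an unrounded member except front, where /ɛ/ would be expected.

front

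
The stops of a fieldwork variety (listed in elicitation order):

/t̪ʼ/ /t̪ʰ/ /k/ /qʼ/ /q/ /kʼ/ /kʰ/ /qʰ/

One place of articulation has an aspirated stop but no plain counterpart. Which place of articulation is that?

place of articulation  plain     aspirated  ejective
dental            —         t̪ʰ       t̪ʼ     
velar             k         kʰ        kʼ      
uvular            q         qʰ        qʼ      
Every place of articulation has a plain member except dental, where /t̪/ would be expected.

dental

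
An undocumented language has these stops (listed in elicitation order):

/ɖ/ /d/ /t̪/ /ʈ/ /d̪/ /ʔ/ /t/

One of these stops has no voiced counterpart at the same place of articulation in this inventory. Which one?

/ʔ/

Dental: /t̪/ ~ /d̪/
Alveolar: /t/ ~ /d/
Retroflex: /ʈ/ ~ /ɖ/
Glottal: only /ʔ/ (voiceless); no voiced partner.
So /ʔ/ is the unpaired segment.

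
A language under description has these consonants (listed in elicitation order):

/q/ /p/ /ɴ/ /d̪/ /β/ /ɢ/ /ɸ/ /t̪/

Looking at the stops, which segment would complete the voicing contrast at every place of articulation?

/b/

bilabial: voiceless /p/, voiced —.
dental: voiceless /t̪/, voiced /d̪/.
uvular: voiceless /q/, voiced /ɢ/.
The bilabial row has no voiced member, so the gap is the voiced bilabial stop /b/.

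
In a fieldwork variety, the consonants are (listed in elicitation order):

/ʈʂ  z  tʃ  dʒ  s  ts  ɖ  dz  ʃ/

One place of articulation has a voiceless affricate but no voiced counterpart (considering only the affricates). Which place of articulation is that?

Voiceless: /ts/ (alveolar), /tʃ/ (postalveolar), /ʈʂ/ (retroflex).
Voiced: /dz/ (alveolar), /dʒ/ (postalveolar).
Every place of articulation has a voiced member except retroflex, where /ɖʐ/ would be expected.

retroflex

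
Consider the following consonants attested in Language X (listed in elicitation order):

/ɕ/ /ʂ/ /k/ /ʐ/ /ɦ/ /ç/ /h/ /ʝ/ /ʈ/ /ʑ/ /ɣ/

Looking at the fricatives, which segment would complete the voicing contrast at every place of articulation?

place of articulation  voiceless  voiced  
retroflex         ʂ         ʐ       
alveolo-palatal   ɕ         ʑ       
palatal           ç         ʝ       
velar             —         ɣ       
glottal           h         ɦ       
The velar row has no voiceless member, so the gap is the voiceless velar fricative /x/.

/x/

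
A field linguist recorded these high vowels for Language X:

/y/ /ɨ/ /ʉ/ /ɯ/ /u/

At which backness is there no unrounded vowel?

backness          unrounded  rounded 
front             —         y       
central           ɨ         ʉ       
back              ɯ         u       
Every backness has an unrounded member except front, where /i/ would be expected.

front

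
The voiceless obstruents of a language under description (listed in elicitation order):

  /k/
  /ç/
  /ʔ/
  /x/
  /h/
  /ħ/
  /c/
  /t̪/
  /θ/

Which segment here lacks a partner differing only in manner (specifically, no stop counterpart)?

/ħ/

Dental: /t̪/ ~ /θ/
Palatal: /c/ ~ /ç/
Velar: /k/ ~ /x/
Glottal: /ʔ/ ~ /h/
Pharyngeal: only /ħ/ (fricative); no stop partner.
So /ħ/ is the unpaired segment.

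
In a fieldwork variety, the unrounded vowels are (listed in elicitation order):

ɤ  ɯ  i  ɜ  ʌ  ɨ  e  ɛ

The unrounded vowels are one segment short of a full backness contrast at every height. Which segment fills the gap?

/ɘ/

height            front     central   back    
high              i         ɨ         ɯ       
high-mid          e         —         ɤ       
low-mid           ɛ         ɜ         ʌ       
The high-mid row has no central member, so the gap is the high-mid central unrounded vowel /ɘ/.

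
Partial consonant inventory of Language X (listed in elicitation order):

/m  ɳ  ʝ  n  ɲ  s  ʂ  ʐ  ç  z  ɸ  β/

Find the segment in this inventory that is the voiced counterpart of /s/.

/s/ is a voiceless alveolar fricative.
The voiced counterpart is a voiced alveolar fricative — in this inventory, /z/.

/z/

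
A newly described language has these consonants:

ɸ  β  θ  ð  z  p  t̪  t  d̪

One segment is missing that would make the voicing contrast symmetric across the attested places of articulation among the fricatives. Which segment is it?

place of articulation  voiceless  voiced  
bilabial          ɸ         β       
dental            θ         ð       
alveolar          —         z       
The alveolar row has no voiceless member, so the gap is the voiceless alveolar fricative /s/.

/s/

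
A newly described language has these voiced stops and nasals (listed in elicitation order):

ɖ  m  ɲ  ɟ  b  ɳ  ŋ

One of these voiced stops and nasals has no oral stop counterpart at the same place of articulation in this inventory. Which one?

/ŋ/

Bilabial: /b/ ~ /m/
Retroflex: /ɖ/ ~ /ɳ/
Palatal: /ɟ/ ~ /ɲ/
Velar: only /ŋ/ (nasal); no oral stop partner.
So /ŋ/ is the unpaired segment.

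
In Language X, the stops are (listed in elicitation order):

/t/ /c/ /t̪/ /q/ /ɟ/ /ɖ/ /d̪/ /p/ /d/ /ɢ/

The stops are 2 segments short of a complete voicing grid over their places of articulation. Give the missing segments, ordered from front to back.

/b/, /ʈ/

Voiceless: /p/ (bilabial), /t̪/ (dental), /t/ (alveolar), /c/ (palatal), /q/ (uvular).
Voiced: /d̪/ (dental), /d/ (alveolar), /ɖ/ (retroflex), /ɟ/ (palatal), /ɢ/ (uvular).
Gaps, from front to back: bilabial lacks voiced (/b/); retroflex lacks voiceless (/ʈ/).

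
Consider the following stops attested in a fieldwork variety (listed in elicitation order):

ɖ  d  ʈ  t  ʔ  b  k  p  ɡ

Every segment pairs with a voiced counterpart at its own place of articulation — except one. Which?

Bilabial: /p/ ~ /b/
Alveolar: /t/ ~ /d/
Retroflex: /ʈ/ ~ /ɖ/
Velar: /k/ ~ /ɡ/
Glottal: only /ʔ/ (voiceless); no voiced partner.
So /ʔ/ is the unpaired segment.

/ʔ/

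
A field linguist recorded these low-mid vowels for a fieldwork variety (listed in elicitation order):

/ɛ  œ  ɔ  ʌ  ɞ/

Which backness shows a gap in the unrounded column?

central

front: unrounded /ɛ/, rounded /œ/.
central: unrounded —, rounded /ɞ/.
back: unrounded /ʌ/, rounded /ɔ/.
Every backness has an unrounded member except central, where /ɜ/ would be expected.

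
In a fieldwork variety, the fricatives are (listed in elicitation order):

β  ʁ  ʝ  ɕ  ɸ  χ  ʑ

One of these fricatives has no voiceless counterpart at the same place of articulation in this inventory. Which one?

Bilabial: /ɸ/ ~ /β/
Alveolo-palatal: /ɕ/ ~ /ʑ/
Uvular: /χ/ ~ /ʁ/
Palatal: only /ʝ/ (voiced); no voiceless partner.
So /ʝ/ is the unpaired segment.

/ʝ/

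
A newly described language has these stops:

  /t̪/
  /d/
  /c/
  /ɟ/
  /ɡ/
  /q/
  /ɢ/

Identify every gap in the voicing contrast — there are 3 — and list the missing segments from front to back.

/d̪/, /t/, /k/

place of articulation  voiceless  voiced  
dental            t̪        —       
alveolar          —         d       
palatal           c         ɟ       
velar             —         ɡ       
uvular            q         ɢ       
Gaps, from front to back: dental lacks voiced (/d̪/); alveolar lacks voiceless (/t/); velar lacks voiceless (/k/).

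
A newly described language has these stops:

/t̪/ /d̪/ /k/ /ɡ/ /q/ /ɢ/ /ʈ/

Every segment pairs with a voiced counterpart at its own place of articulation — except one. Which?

/ʈ/

Dental: /t̪/ ~ /d̪/
Velar: /k/ ~ /ɡ/
Uvular: /q/ ~ /ɢ/
Retroflex: only /ʈ/ (voiceless); no voiced partner.
So /ʈ/ is the unpaired segment.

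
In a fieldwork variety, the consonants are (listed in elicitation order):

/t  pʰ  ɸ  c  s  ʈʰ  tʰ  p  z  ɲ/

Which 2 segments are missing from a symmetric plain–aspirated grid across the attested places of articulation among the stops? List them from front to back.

Plain: /p/ (bilabial), /t/ (alveolar), /c/ (palatal).
Aspirated: /pʰ/ (bilabial), /tʰ/ (alveolar), /ʈʰ/ (retroflex).
Gaps, from front to back: retroflex lacks plain (/ʈ/); palatal lacks aspirated (/cʰ/).

/ʈ/, /cʰ/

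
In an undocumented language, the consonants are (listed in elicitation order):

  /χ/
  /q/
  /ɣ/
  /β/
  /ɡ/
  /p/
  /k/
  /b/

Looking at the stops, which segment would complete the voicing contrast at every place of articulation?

/ɢ/

Voiceless: /p/ (bilabial), /k/ (velar), /q/ (uvular).
Voiced: /b/ (bilabial), /ɡ/ (velar).
The uvular row has no voiced member, so the gap is the voiced uvular stop /ɢ/.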